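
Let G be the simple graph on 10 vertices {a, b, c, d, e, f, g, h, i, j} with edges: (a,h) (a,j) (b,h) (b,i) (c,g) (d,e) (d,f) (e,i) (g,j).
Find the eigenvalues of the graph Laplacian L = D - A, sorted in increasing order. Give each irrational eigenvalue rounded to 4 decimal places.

[0, 0.0979, 0.3820, 0.8244, 1.3820, 2, 2.6180, 3.1756, 3.6180, 3.9021]

Reading degrees in the order [a, b, c, d, e, f, g, h, i, j] gives [2, 2, 1, 2, 2, 1, 2, 2, 2, 2]; set D = diag(2, 2, 1, 2, 2, 1, 2, 2, 2, 2) and form L = D - A. L is symmetric positive semidefinite, so every eigenvalue is real and nonnegative.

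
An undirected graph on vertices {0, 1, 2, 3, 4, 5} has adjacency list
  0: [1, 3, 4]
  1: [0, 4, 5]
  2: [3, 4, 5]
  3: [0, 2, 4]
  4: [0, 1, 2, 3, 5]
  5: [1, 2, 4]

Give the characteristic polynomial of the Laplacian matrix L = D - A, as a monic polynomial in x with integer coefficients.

Reading degrees in the order [0, 1, 2, 3, 4, 5] gives [3, 3, 3, 3, 5, 3]; set D = diag(3, 3, 3, 3, 5, 3) and form L = D - A. L has integer entries, so p(x) = det(xI - L) has integer coefficients. Expanding the determinant yields x^6 - 20x^5 + 155x^4 - 580x^3 + 1045x^2 - 726x. The coefficient of x^5 equals -trace(L) = -20, matching the sum of degrees. The eigenvalues sum to 20, which equals trace(L) = 2|E|. There is one zero in the spectrum, matching the 1 component.

x^6 - 20x^5 + 155x^4 - 580x^3 + 1045x^2 - 726x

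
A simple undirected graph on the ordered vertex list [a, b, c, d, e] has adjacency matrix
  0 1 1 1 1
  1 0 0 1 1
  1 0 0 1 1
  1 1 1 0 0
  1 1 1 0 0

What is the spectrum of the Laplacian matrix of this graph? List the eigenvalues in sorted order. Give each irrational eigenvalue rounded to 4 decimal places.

[0, 3, 3, 5, 5]

With the vertex order [a, b, c, d, e], the degrees are [4, 3, 3, 3, 3], giving D = diag(4, 3, 3, 3, 3) and L = D - A. Since every row of L sums to 0, the all-ones vector is in the kernel and 0 is an eigenvalue. There is one zero in the spectrum, matching the 1 component.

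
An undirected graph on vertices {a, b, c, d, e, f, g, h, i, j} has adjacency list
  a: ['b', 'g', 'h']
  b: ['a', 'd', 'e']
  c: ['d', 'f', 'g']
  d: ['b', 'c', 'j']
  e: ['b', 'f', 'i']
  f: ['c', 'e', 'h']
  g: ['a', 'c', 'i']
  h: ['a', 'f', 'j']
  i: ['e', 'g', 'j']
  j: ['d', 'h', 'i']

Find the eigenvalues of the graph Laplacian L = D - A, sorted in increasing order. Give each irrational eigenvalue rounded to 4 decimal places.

[0, 2, 2, 2, 2, 2, 5, 5, 5, 5]

Each diagonal entry of L is the vertex degree and each off-diagonal entry is -1 where an edge is present, 0 otherwise; in the order [a, b, c, d, e, f, g, h, i, j] the diagonal is [3, 3, 3, 3, 3, 3, 3, 3, 3, 3]. Diagonalising L (or applying a numerical eigensolver to the 10x10 matrix) gives the spectrum above. The single zero eigenvalue shows the graph is connected.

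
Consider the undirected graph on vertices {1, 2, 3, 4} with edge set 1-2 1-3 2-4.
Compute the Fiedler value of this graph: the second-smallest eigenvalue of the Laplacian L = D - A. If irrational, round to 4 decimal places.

With the vertex order [1, 2, 3, 4], the degrees are [2, 2, 1, 1], giving D = diag(2, 2, 1, 1) and L = D - A. Computing the eigenvalues of L and sorting gives [0, 0.5858, 2, 3.4142]. The Fiedler value lambda_2 = 0.5858 is strictly positive, so the graph is connected. By the matrix-tree theorem the graph has (1/4) * product of the nonzero eigenvalues = 1 spanning tree. There is one zero in the spectrum, matching the 1 component.

0.5858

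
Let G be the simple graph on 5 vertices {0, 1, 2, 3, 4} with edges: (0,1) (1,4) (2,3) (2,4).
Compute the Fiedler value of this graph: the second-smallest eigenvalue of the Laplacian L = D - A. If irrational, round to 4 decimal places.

Each diagonal entry of L is the vertex degree and each off-diagonal entry is -1 where an edge is present, 0 otherwise; in the order [0, 1, 2, 3, 4] the diagonal is [1, 2, 2, 1, 2]. The smallest Laplacian eigenvalue is always 0. The next one, lambda_2 = 0.3820, measures how hard the graph is to disconnect: larger values mean better connectivity. There is one zero in the spectrum, matching the 1 component.

0.3820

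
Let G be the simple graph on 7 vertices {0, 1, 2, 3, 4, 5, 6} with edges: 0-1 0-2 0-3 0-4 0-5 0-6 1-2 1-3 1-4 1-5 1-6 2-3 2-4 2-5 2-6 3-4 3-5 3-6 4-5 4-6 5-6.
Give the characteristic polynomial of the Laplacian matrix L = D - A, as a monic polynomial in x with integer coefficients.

x^7 - 42x^6 + 735x^5 - 6860x^4 + 36015x^3 - 100842x^2 + 117649x

Each diagonal entry of L is the vertex degree and each off-diagonal entry is -1 where an edge is present, 0 otherwise; in the order [0, 1, 2, 3, 4, 5, 6] the diagonal is [6, 6, 6, 6, 6, 6, 6]. The eigenvalues of L are [0, 7, 7, 7, 7, 7, 7]; the characteristic polynomial is the product of (x - lambda_i), which multiplies out to x^7 - 42x^6 + 735x^5 - 6860x^4 + 36015x^3 - 100842x^2 + 117649x. Since p(0) = det(-L) = 0, x divides p(x). By the matrix-tree theorem the graph has (1/7) * product of the nonzero eigenvalues = 16807 spanning trees. The eigenvalues sum to 42, which equals trace(L) = 2|E|.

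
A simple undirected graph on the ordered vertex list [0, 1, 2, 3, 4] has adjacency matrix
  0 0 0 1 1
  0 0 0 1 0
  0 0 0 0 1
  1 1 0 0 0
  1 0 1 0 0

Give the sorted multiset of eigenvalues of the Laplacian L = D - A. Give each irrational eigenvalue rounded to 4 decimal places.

Each diagonal entry of L is the vertex degree and each off-diagonal entry is -1 where an edge is present, 0 otherwise; in the order [0, 1, 2, 3, 4] the diagonal is [2, 1, 1, 2, 2]. The multiplicity of 0 as a Laplacian eigenvalue equals the number of connected components. The single zero eigenvalue shows the graph is connected. The eigenvalues sum to 8, which equals trace(L) = 2|E|.

[0, 0.3820, 1.3820, 2.6180, 3.6180]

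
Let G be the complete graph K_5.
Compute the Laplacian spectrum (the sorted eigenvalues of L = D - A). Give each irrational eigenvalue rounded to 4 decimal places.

The graph has 5 vertices and degree multiset [4, 4, 4, 4, 4]; D is the diagonal matrix of degrees and L = D - A. L is symmetric positive semidefinite, so every eigenvalue is real and nonnegative. There is one zero in the spectrum, matching the 1 component.

[0, 5, 5, 5, 5]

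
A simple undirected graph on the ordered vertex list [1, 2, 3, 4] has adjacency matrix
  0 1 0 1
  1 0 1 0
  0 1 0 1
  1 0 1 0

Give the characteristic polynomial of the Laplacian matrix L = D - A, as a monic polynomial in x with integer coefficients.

Reading degrees in the order [1, 2, 3, 4] gives [2, 2, 2, 2]; set D = diag(2, 2, 2, 2) and form L = D - A. L has integer entries, so p(x) = det(xI - L) has integer coefficients. Expanding the determinant yields x^4 - 8x^3 + 20x^2 - 16x. Since p(0) = det(-L) = 0, x divides p(x). The largest eigenvalue, 4, is at most the vertex count 4.

x^4 - 8x^3 + 20x^2 - 16x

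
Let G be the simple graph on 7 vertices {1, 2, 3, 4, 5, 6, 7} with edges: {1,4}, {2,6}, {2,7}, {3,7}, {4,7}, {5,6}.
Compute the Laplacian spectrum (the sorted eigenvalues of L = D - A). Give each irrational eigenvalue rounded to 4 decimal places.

[0, 0.2603, 0.6262, 1.4055, 2.2742, 3.0996, 4.3342]

Each diagonal entry of L is the vertex degree and each off-diagonal entry is -1 where an edge is present, 0 otherwise; in the order [1, 2, 3, 4, 5, 6, 7] the diagonal is [1, 2, 1, 2, 1, 2, 3]. Diagonalising L (or applying a numerical eigensolver to the 7x7 matrix) gives the spectrum above. The single zero eigenvalue shows the graph is connected. There is one zero in the spectrum, matching the 1 component.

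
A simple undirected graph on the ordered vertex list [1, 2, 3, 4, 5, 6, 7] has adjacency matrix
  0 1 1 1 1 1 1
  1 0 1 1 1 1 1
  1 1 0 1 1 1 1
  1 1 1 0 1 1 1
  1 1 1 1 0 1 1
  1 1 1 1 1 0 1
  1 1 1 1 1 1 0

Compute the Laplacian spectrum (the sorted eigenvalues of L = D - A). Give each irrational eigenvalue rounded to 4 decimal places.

[0, 7, 7, 7, 7, 7, 7]

Each diagonal entry of L is the vertex degree and each off-diagonal entry is -1 where an edge is present, 0 otherwise; in the order [1, 2, 3, 4, 5, 6, 7] the diagonal is [6, 6, 6, 6, 6, 6, 6]. Diagonalising L (or applying a numerical eigensolver to the 7x7 matrix) gives the spectrum above. The eigenvalues sum to 42, which equals trace(L) = 2|E|.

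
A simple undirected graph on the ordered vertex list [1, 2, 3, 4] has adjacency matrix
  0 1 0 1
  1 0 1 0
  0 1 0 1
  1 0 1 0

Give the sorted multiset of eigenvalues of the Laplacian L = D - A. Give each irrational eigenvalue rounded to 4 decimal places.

With the vertex order [1, 2, 3, 4], the degrees are [2, 2, 2, 2], giving D = diag(2, 2, 2, 2) and L = D - A. Since every row of L sums to 0, the all-ones vector is in the kernel and 0 is an eigenvalue. The single zero eigenvalue shows the graph is connected. The largest eigenvalue, 4, is at most the vertex count 4.

[0, 2, 2, 4]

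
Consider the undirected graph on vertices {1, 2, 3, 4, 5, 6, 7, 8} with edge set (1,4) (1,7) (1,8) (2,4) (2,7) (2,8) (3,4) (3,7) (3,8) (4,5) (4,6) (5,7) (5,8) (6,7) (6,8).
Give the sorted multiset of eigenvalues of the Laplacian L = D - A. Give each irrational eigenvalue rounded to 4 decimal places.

With the vertex order [1, 2, 3, 4, 5, 6, 7, 8], the degrees are [3, 3, 3, 5, 3, 3, 5, 5], giving D = diag(3, 3, 3, 5, 3, 3, 5, 5) and L = D - A. Diagonalising L (or applying a numerical eigensolver to the 8x8 matrix) gives the spectrum above. The largest eigenvalue, 8, is at most the vertex count 8.

[0, 3, 3, 3, 3, 5, 5, 8]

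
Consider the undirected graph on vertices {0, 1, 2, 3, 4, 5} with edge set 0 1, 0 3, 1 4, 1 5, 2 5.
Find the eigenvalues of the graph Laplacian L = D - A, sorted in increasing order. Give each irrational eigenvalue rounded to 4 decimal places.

[0, 0.3820, 0.6972, 2, 2.6180, 4.3028]

Each diagonal entry of L is the vertex degree and each off-diagonal entry is -1 where an edge is present, 0 otherwise; in the order [0, 1, 2, 3, 4, 5] the diagonal is [2, 3, 1, 1, 1, 2]. Since every row of L sums to 0, the all-ones vector is in the kernel and 0 is an eigenvalue. By the matrix-tree theorem the graph has (1/6) * product of the nonzero eigenvalues = 1 spanning tree.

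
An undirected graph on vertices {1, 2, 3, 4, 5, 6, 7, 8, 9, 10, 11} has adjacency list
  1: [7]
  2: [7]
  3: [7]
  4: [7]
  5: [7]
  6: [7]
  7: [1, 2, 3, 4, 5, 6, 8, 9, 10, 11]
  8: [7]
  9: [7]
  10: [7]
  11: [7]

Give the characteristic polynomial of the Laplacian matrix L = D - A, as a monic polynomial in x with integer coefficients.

With the vertex order [1, 2, 3, 4, 5, 6, 7, 8, 9, 10, 11], the degrees are [1, 1, 1, 1, 1, 1, 10, 1, 1, 1, 1], giving D = diag(1, 1, 1, 1, 1, 1, 10, 1, 1, 1, 1) and L = D - A. L has integer entries, so p(x) = det(xI - L) has integer coefficients. Expanding the determinant yields x^11 - 20x^10 + 135x^9 - 480x^8 + 1050x^7 - 1512x^6 + 1470x^5 - 960x^4 + 405x^3 - 100x^2 + 11x. The coefficient of x^10 equals -trace(L) = -20, matching the sum of degrees. There is one zero in the spectrum, matching the 1 component. The largest eigenvalue, 11, is at most the vertex count 11.

x^11 - 20x^10 + 135x^9 - 480x^8 + 1050x^7 - 1512x^6 + 1470x^5 - 960x^4 + 405x^3 - 100x^2 + 11x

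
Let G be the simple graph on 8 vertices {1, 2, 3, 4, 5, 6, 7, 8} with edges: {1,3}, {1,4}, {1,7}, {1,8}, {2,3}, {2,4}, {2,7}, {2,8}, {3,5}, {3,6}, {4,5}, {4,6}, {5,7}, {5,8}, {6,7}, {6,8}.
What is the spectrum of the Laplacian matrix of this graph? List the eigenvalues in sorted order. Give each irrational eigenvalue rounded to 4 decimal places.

[0, 4, 4, 4, 4, 4, 4, 8]

With the vertex order [1, 2, 3, 4, 5, 6, 7, 8], the degrees are [4, 4, 4, 4, 4, 4, 4, 4], giving D = diag(4, 4, 4, 4, 4, 4, 4, 4) and L = D - A. Diagonalising L (or applying a numerical eigensolver to the 8x8 matrix) gives the spectrum above. The single zero eigenvalue shows the graph is connected.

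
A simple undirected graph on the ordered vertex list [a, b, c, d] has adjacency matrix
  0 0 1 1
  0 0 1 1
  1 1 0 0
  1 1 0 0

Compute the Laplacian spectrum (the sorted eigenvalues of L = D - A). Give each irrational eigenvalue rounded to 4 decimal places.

With the vertex order [a, b, c, d], the degrees are [2, 2, 2, 2], giving D = diag(2, 2, 2, 2) and L = D - A. The multiplicity of 0 as a Laplacian eigenvalue equals the number of connected components. By the matrix-tree theorem the graph has (1/4) * product of the nonzero eigenvalues = 4 spanning trees. There is one zero in the spectrum, matching the 1 component.

[0, 2, 2, 4]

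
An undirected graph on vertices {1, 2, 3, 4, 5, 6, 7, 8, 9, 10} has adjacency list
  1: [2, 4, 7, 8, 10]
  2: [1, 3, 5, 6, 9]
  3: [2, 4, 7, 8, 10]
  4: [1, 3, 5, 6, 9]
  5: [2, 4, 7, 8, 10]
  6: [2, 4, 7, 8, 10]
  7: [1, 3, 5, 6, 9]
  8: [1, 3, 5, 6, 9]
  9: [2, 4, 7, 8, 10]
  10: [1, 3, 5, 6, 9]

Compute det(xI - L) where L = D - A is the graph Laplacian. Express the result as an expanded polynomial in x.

x^10 - 50x^9 + 1100x^8 - 14000x^7 + 113750x^6 - 612500x^5 + 2187500x^4 - 5000000x^3 + 6640625x^2 - 3906250x

Each diagonal entry of L is the vertex degree and each off-diagonal entry is -1 where an edge is present, 0 otherwise; in the order [1, 2, 3, 4, 5, 6, 7, 8, 9, 10] the diagonal is [5, 5, 5, 5, 5, 5, 5, 5, 5, 5]. L has integer entries, so p(x) = det(xI - L) has integer coefficients. Expanding the determinant yields x^10 - 50x^9 + 1100x^8 - 14000x^7 + 113750x^6 - 612500x^5 + 2187500x^4 - 5000000x^3 + 6640625x^2 - 3906250x. The constant term is 0 because L is singular (the all-ones vector lies in its kernel).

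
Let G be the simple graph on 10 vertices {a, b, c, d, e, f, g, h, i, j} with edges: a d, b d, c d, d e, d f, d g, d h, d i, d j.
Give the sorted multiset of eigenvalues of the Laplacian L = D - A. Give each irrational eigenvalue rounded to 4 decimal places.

[0, 1, 1, 1, 1, 1, 1, 1, 1, 10]

With the vertex order [a, b, c, d, e, f, g, h, i, j], the degrees are [1, 1, 1, 9, 1, 1, 1, 1, 1, 1], giving D = diag(1, 1, 1, 9, 1, 1, 1, 1, 1, 1) and L = D - A. Since every row of L sums to 0, the all-ones vector is in the kernel and 0 is an eigenvalue. The eigenvalues sum to 18, which equals trace(L) = 2|E|. There is one zero in the spectrum, matching the 1 component.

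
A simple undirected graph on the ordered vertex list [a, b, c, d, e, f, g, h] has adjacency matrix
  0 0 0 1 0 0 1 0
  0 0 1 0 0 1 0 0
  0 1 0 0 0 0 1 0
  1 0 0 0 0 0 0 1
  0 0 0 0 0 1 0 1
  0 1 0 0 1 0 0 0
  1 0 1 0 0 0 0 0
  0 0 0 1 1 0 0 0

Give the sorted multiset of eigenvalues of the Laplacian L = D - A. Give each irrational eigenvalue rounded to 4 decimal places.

[0, 0.5858, 0.5858, 2, 2, 3.4142, 3.4142, 4]

With the vertex order [a, b, c, d, e, f, g, h], the degrees are [2, 2, 2, 2, 2, 2, 2, 2], giving D = diag(2, 2, 2, 2, 2, 2, 2, 2) and L = D - A. Diagonalising L (or applying a numerical eigensolver to the 8x8 matrix) gives the spectrum above. The single zero eigenvalue shows the graph is connected. By the matrix-tree theorem the graph has (1/8) * product of the nonzero eigenvalues = 8 spanning trees.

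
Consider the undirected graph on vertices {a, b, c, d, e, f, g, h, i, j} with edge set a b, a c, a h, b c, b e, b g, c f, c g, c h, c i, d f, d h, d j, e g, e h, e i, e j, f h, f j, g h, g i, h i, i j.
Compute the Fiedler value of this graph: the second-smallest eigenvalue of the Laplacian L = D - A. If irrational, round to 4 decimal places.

With the vertex order [a, b, c, d, e, f, g, h, i, j], the degrees are [3, 4, 6, 3, 5, 4, 5, 7, 5, 4], giving D = diag(3, 4, 6, 3, 5, 4, 5, 7, 5, 4) and L = D - A. The smallest Laplacian eigenvalue is always 0. The next one, lambda_2 = 1.7499, measures how hard the graph is to disconnect: larger values mean better connectivity. The eigenvalues sum to 46, which equals trace(L) = 2|E|. By the matrix-tree theorem the graph has (1/10) * product of the nonzero eigenvalues = 100652 spanning trees.

1.7499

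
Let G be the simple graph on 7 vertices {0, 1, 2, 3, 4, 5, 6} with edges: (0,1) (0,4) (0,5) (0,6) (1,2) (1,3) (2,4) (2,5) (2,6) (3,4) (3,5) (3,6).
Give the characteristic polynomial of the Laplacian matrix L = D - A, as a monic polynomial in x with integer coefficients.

With the vertex order [0, 1, 2, 3, 4, 5, 6], the degrees are [4, 3, 4, 4, 3, 3, 3], giving D = diag(4, 3, 4, 4, 3, 3, 3) and L = D - A. The eigenvalues of L are [0, 3, 3, 3, 4, 4, 7]; the characteristic polynomial is the product of (x - lambda_i), which multiplies out to x^7 - 24x^6 + 234x^5 - 1192x^4 + 3357x^3 - 4968x^2 + 3024x. The coefficient of x^6 equals -trace(L) = -24, matching the sum of degrees. The eigenvalues sum to 24, which equals trace(L) = 2|E|.

x^7 - 24x^6 + 234x^5 - 1192x^4 + 3357x^3 - 4968x^2 + 3024x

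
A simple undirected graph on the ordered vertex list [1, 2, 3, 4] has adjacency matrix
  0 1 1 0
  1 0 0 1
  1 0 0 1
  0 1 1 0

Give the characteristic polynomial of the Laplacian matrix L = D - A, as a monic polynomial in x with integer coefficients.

Reading degrees in the order [1, 2, 3, 4] gives [2, 2, 2, 2]; set D = diag(2, 2, 2, 2) and form L = D - A. L has integer entries, so p(x) = det(xI - L) has integer coefficients. Expanding the determinant yields x^4 - 8x^3 + 20x^2 - 16x. The constant term is 0 because L is singular (the all-ones vector lies in its kernel). The eigenvalues sum to 8, which equals trace(L) = 2|E|. There is one zero in the spectrum, matching the 1 component.

x^4 - 8x^3 + 20x^2 - 16x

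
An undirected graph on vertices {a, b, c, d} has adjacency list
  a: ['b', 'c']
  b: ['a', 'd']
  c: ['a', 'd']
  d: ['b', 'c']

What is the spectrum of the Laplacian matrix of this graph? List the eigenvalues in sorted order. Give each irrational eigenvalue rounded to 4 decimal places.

Reading degrees in the order [a, b, c, d] gives [2, 2, 2, 2]; set D = diag(2, 2, 2, 2) and form L = D - A. Diagonalising L (or applying a numerical eigensolver to the 4x4 matrix) gives the spectrum above. The single zero eigenvalue shows the graph is connected. There is one zero in the spectrum, matching the 1 component.

[0, 2, 2, 4]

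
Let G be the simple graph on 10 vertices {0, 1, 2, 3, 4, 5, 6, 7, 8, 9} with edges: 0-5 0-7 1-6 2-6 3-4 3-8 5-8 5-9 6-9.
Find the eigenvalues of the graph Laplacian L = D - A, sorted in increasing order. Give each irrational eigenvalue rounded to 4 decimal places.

With the vertex order [0, 1, 2, 3, 4, 5, 6, 7, 8, 9], the degrees are [2, 1, 1, 2, 1, 3, 3, 1, 2, 2], giving D = diag(2, 1, 1, 2, 1, 3, 3, 1, 2, 2) and L = D - A. Diagonalising L (or applying a numerical eigensolver to the 10x10 matrix) gives the spectrum above. The eigenvalues sum to 18, which equals trace(L) = 2|E|. There is one zero in the spectrum, matching the 1 component.

[0, 0.1640, 0.2885, 1, 1, 1.6385, 2.3252, 3.0979, 3.9293, 4.5566]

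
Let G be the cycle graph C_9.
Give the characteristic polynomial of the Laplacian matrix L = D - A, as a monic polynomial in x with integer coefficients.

x^9 - 18x^8 + 135x^7 - 546x^6 + 1287x^5 - 1782x^4 + 1386x^3 - 540x^2 + 81x

The graph has 9 vertices and degree multiset [2, 2, 2, 2, 2, 2, 2, 2, 2]; D is the diagonal matrix of degrees and L = D - A. L has integer entries, so p(x) = det(xI - L) has integer coefficients. Expanding the determinant yields x^9 - 18x^8 + 135x^7 - 546x^6 + 1287x^5 - 1782x^4 + 1386x^3 - 540x^2 + 81x. The coefficient of x^8 equals -trace(L) = -18, matching the sum of degrees.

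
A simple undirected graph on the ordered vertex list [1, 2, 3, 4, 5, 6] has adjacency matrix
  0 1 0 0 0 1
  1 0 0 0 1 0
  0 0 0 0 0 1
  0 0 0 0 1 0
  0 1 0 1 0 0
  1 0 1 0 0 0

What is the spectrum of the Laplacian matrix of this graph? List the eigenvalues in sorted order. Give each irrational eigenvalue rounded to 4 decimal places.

Reading degrees in the order [1, 2, 3, 4, 5, 6] gives [2, 2, 1, 1, 2, 2]; set D = diag(2, 2, 1, 1, 2, 2) and form L = D - A. The multiplicity of 0 as a Laplacian eigenvalue equals the number of connected components. The single zero eigenvalue shows the graph is connected. There is one zero in the spectrum, matching the 1 component. By the matrix-tree theorem the graph has (1/6) * product of the nonzero eigenvalues = 1 spanning tree.

[0, 0.2679, 1, 2, 3, 3.7321]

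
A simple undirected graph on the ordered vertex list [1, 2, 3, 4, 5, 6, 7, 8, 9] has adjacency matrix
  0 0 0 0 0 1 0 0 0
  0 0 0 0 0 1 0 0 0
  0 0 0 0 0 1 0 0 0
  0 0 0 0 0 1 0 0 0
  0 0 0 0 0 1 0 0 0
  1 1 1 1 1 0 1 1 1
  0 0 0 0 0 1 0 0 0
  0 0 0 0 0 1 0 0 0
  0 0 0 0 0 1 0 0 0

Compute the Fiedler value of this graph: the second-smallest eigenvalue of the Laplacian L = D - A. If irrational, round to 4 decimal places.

1

With the vertex order [1, 2, 3, 4, 5, 6, 7, 8, 9], the degrees are [1, 1, 1, 1, 1, 8, 1, 1, 1], giving D = diag(1, 1, 1, 1, 1, 8, 1, 1, 1) and L = D - A. The smallest Laplacian eigenvalue is always 0. The next one, lambda_2 = 1, measures how hard the graph is to disconnect: larger values mean better connectivity. By the matrix-tree theorem the graph has (1/9) * product of the nonzero eigenvalues = 1 spanning tree.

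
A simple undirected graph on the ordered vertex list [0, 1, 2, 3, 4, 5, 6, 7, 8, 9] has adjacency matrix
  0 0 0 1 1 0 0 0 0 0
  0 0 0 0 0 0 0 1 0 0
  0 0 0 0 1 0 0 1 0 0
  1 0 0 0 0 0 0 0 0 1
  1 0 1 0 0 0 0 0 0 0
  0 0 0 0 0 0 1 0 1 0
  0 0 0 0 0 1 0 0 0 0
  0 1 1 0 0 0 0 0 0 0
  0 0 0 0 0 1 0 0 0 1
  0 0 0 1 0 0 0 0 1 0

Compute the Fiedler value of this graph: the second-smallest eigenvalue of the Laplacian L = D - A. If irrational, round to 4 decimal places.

With the vertex order [0, 1, 2, 3, 4, 5, 6, 7, 8, 9], the degrees are [2, 1, 2, 2, 2, 2, 1, 2, 2, 2], giving D = diag(2, 1, 2, 2, 2, 2, 1, 2, 2, 2) and L = D - A. Computing the eigenvalues of L and sorting gives [0, 0.0979, 0.3820, 0.8244, 1.3820, 2, 2.6180, 3.1756, 3.6180, 3.9021]. The Fiedler value lambda_2 = 0.0979 is strictly positive, so the graph is connected.

0.0979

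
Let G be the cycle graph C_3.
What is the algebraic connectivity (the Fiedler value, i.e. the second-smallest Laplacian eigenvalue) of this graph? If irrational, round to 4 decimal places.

The graph has 3 vertices and degree multiset [2, 2, 2]; D is the diagonal matrix of degrees and L = D - A. Computing the eigenvalues of L and sorting gives [0, 3, 3]. The Fiedler value lambda_2 = 3 is strictly positive, so the graph is connected.

3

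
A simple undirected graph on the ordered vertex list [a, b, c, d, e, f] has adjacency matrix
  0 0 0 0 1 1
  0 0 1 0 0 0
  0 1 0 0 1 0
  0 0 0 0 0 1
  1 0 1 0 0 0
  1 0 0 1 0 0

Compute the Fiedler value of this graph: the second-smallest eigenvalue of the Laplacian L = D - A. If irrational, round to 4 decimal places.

Reading degrees in the order [a, b, c, d, e, f] gives [2, 1, 2, 1, 2, 2]; set D = diag(2, 1, 2, 1, 2, 2) and form L = D - A. The smallest Laplacian eigenvalue is always 0. The next one, lambda_2 = 0.2679, measures how hard the graph is to disconnect: larger values mean better connectivity. There is one zero in the spectrum, matching the 1 component.

0.2679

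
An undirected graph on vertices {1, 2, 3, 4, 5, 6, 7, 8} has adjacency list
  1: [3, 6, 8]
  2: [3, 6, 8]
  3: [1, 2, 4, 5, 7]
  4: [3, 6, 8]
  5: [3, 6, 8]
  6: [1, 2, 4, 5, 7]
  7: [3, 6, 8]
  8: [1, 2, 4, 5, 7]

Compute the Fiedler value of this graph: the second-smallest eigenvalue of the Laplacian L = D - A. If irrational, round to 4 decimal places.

3

Each diagonal entry of L is the vertex degree and each off-diagonal entry is -1 where an edge is present, 0 otherwise; in the order [1, 2, 3, 4, 5, 6, 7, 8] the diagonal is [3, 3, 5, 3, 3, 5, 3, 5]. Computing the eigenvalues of L and sorting gives [0, 3, 3, 3, 3, 5, 5, 8]. The Fiedler value lambda_2 = 3 is strictly positive, so the graph is connected.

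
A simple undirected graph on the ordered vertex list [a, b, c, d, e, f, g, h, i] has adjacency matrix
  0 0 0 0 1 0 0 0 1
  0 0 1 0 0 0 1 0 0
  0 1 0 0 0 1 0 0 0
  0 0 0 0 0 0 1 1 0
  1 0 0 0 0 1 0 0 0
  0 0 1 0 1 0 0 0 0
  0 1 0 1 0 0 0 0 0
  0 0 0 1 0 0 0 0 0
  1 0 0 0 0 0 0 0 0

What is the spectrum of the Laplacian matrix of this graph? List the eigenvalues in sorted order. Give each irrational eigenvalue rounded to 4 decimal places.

With the vertex order [a, b, c, d, e, f, g, h, i], the degrees are [2, 2, 2, 2, 2, 2, 2, 1, 1], giving D = diag(2, 2, 2, 2, 2, 2, 2, 1, 1) and L = D - A. Diagonalising L (or applying a numerical eigensolver to the 9x9 matrix) gives the spectrum above. The single zero eigenvalue shows the graph is connected. The eigenvalues sum to 16, which equals trace(L) = 2|E|.

[0, 0.1206, 0.4679, 1, 1.6527, 2.3473, 3, 3.5321, 3.8794]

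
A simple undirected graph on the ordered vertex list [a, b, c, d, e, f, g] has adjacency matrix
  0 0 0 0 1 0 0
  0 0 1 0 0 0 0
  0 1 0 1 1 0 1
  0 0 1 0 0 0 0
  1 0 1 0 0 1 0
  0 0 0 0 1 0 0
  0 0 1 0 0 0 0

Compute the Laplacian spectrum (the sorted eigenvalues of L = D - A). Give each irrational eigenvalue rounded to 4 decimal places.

[0, 0.3983, 1, 1, 1, 3.3399, 5.2618]

Each diagonal entry of L is the vertex degree and each off-diagonal entry is -1 where an edge is present, 0 otherwise; in the order [a, b, c, d, e, f, g] the diagonal is [1, 1, 4, 1, 3, 1, 1]. The multiplicity of 0 as a Laplacian eigenvalue equals the number of connected components. The single zero eigenvalue shows the graph is connected. The largest eigenvalue, 5.2618, is at most the vertex count 7. The eigenvalues sum to 12, which equals trace(L) = 2|E|.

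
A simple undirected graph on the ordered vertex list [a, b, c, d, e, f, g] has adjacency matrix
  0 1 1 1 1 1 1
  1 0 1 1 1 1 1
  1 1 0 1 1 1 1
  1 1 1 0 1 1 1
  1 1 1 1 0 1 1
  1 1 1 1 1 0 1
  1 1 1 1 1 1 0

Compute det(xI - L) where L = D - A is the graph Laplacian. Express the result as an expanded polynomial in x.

Reading degrees in the order [a, b, c, d, e, f, g] gives [6, 6, 6, 6, 6, 6, 6]; set D = diag(6, 6, 6, 6, 6, 6, 6) and form L = D - A. Computing det(xI - L) by cofactor expansion (or equivalently via sum-over-permutations) gives x^7 - 42x^6 + 735x^5 - 6860x^4 + 36015x^3 - 100842x^2 + 117649x. Since p(0) = det(-L) = 0, x divides p(x). The largest eigenvalue, 7, is at most the vertex count 7.

x^7 - 42x^6 + 735x^5 - 6860x^4 + 36015x^3 - 100842x^2 + 117649x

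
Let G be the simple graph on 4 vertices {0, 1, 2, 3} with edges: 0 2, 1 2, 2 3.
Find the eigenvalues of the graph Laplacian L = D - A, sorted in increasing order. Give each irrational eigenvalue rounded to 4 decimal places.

Each diagonal entry of L is the vertex degree and each off-diagonal entry is -1 where an edge is present, 0 otherwise; in the order [0, 1, 2, 3] the diagonal is [1, 1, 3, 1]. Since every row of L sums to 0, the all-ones vector is in the kernel and 0 is an eigenvalue.

[0, 1, 1, 4]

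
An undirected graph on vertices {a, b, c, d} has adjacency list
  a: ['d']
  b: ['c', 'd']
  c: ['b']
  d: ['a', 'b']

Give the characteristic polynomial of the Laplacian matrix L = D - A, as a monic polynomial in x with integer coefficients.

x^4 - 6x^3 + 10x^2 - 4x

With the vertex order [a, b, c, d], the degrees are [1, 2, 1, 2], giving D = diag(1, 2, 1, 2) and L = D - A. L has integer entries, so p(x) = det(xI - L) has integer coefficients. Expanding the determinant yields x^4 - 6x^3 + 10x^2 - 4x. The constant term is 0 because L is singular (the all-ones vector lies in its kernel).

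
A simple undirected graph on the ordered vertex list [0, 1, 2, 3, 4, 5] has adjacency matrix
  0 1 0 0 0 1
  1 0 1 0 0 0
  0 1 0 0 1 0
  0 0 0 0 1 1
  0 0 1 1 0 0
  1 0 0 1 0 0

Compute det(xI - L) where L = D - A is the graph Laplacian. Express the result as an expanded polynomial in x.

x^6 - 12x^5 + 54x^4 - 112x^3 + 105x^2 - 36x

Reading degrees in the order [0, 1, 2, 3, 4, 5] gives [2, 2, 2, 2, 2, 2]; set D = diag(2, 2, 2, 2, 2, 2) and form L = D - A. Computing det(xI - L) by cofactor expansion (or equivalently via sum-over-permutations) gives x^6 - 12x^5 + 54x^4 - 112x^3 + 105x^2 - 36x. The constant term is 0 because L is singular (the all-ones vector lies in its kernel). By the matrix-tree theorem the graph has (1/6) * product of the nonzero eigenvalues = 6 spanning trees.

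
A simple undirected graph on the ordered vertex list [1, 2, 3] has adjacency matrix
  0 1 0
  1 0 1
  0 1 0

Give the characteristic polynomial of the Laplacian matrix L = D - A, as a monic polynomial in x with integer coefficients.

x^3 - 4x^2 + 3x

Reading degrees in the order [1, 2, 3] gives [1, 2, 1]; set D = diag(1, 2, 1) and form L = D - A. The eigenvalues of L are [0, 1, 3]; the characteristic polynomial is the product of (x - lambda_i), which multiplies out to x^3 - 4x^2 + 3x. The constant term is 0 because L is singular (the all-ones vector lies in its kernel). By the matrix-tree theorem the graph has (1/3) * product of the nonzero eigenvalues = 1 spanning tree.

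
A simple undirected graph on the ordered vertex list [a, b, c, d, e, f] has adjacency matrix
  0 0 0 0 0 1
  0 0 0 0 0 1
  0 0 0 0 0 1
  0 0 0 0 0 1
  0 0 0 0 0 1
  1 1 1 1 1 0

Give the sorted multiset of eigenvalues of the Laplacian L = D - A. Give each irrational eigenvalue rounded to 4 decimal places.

[0, 1, 1, 1, 1, 6]

Reading degrees in the order [a, b, c, d, e, f] gives [1, 1, 1, 1, 1, 5]; set D = diag(1, 1, 1, 1, 1, 5) and form L = D - A. Since every row of L sums to 0, the all-ones vector is in the kernel and 0 is an eigenvalue.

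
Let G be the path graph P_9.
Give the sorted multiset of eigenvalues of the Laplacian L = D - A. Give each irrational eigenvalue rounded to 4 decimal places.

[0, 0.1206, 0.4679, 1, 1.6527, 2.3473, 3, 3.5321, 3.8794]

The graph has 9 vertices and degree multiset [2, 2, 2, 2, 2, 2, 2, 1, 1]; D is the diagonal matrix of degrees and L = D - A. L is symmetric positive semidefinite, so every eigenvalue is real and nonnegative. The largest eigenvalue, 3.8794, is at most the vertex count 9.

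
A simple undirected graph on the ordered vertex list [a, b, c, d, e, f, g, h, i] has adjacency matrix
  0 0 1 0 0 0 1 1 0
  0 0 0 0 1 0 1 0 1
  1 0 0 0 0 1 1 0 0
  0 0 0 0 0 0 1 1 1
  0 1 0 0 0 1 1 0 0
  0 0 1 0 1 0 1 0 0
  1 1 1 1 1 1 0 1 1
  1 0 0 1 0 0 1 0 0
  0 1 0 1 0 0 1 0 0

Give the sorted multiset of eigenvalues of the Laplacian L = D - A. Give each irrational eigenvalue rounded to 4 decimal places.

With the vertex order [a, b, c, d, e, f, g, h, i], the degrees are [3, 3, 3, 3, 3, 3, 8, 3, 3], giving D = diag(3, 3, 3, 3, 3, 3, 8, 3, 3) and L = D - A. The multiplicity of 0 as a Laplacian eigenvalue equals the number of connected components.

[0, 1.5858, 1.5858, 3, 3, 4.4142, 4.4142, 5, 9]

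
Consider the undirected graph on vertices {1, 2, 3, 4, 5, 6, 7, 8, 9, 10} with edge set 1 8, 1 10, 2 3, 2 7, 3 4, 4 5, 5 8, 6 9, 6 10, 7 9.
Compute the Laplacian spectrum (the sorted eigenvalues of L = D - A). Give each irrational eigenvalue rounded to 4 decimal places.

Reading degrees in the order [1, 2, 3, 4, 5, 6, 7, 8, 9, 10] gives [2, 2, 2, 2, 2, 2, 2, 2, 2, 2]; set D = diag(2, 2, 2, 2, 2, 2, 2, 2, 2, 2) and form L = D - A. Diagonalising L (or applying a numerical eigensolver to the 10x10 matrix) gives the spectrum above. The single zero eigenvalue shows the graph is connected.

[0, 0.3820, 0.3820, 1.3820, 1.3820, 2.6180, 2.6180, 3.6180, 3.6180, 4]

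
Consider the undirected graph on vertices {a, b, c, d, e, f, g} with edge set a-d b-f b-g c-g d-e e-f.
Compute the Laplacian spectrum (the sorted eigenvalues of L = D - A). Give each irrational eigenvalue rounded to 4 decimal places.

With the vertex order [a, b, c, d, e, f, g], the degrees are [1, 2, 1, 2, 2, 2, 2], giving D = diag(1, 2, 1, 2, 2, 2, 2) and L = D - A. Since every row of L sums to 0, the all-ones vector is in the kernel and 0 is an eigenvalue. By the matrix-tree theorem the graph has (1/7) * product of the nonzero eigenvalues = 1 spanning tree. There is one zero in the spectrum, matching the 1 component.

[0, 0.1981, 0.7530, 1.5550, 2.4450, 3.2470, 3.8019]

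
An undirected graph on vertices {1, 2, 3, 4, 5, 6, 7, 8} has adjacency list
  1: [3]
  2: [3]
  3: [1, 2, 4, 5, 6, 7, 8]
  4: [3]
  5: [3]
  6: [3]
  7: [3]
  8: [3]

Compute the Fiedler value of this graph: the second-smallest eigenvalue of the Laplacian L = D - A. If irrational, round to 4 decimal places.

With the vertex order [1, 2, 3, 4, 5, 6, 7, 8], the degrees are [1, 1, 7, 1, 1, 1, 1, 1], giving D = diag(1, 1, 7, 1, 1, 1, 1, 1) and L = D - A. The sorted Laplacian eigenvalues are [0, 1, 1, 1, 1, 1, 1, 8]; the algebraic connectivity is the second entry, 1. The largest eigenvalue, 8, is at most the vertex count 8.

1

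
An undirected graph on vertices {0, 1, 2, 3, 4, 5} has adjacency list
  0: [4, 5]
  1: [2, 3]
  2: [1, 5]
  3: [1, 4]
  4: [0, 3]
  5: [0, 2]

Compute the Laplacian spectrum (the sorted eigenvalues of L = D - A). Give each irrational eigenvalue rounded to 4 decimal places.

[0, 1, 1, 3, 3, 4]

Each diagonal entry of L is the vertex degree and each off-diagonal entry is -1 where an edge is present, 0 otherwise; in the order [0, 1, 2, 3, 4, 5] the diagonal is [2, 2, 2, 2, 2, 2]. L is symmetric positive semidefinite, so every eigenvalue is real and nonnegative. There is one zero in the spectrum, matching the 1 component. The largest eigenvalue, 4, is at most the vertex count 6.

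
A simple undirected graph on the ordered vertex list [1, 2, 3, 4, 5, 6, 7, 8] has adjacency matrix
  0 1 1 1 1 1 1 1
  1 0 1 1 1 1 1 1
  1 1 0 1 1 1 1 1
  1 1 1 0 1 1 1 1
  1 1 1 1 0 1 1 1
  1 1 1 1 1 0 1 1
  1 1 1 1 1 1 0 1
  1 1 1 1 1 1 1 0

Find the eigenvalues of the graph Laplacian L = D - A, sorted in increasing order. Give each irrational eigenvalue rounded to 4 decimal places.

[0, 8, 8, 8, 8, 8, 8, 8]

With the vertex order [1, 2, 3, 4, 5, 6, 7, 8], the degrees are [7, 7, 7, 7, 7, 7, 7, 7], giving D = diag(7, 7, 7, 7, 7, 7, 7, 7) and L = D - A. Diagonalising L (or applying a numerical eigensolver to the 8x8 matrix) gives the spectrum above. By the matrix-tree theorem the graph has (1/8) * product of the nonzero eigenvalues = 262144 spanning trees.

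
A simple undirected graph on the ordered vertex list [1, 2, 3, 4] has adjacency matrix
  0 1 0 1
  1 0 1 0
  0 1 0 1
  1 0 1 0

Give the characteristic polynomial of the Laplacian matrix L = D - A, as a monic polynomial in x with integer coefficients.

With the vertex order [1, 2, 3, 4], the degrees are [2, 2, 2, 2], giving D = diag(2, 2, 2, 2) and L = D - A. The eigenvalues of L are [0, 2, 2, 4]; the characteristic polynomial is the product of (x - lambda_i), which multiplies out to x^4 - 8x^3 + 20x^2 - 16x. Since p(0) = det(-L) = 0, x divides p(x). There is one zero in the spectrum, matching the 1 component. By the matrix-tree theorem the graph has (1/4) * product of the nonzero eigenvalues = 4 spanning trees.

x^4 - 8x^3 + 20x^2 - 16x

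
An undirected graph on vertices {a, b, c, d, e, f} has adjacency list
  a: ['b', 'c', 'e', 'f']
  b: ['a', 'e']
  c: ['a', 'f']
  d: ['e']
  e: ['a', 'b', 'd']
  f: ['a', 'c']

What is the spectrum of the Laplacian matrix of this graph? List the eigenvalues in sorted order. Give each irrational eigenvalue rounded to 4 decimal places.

Reading degrees in the order [a, b, c, d, e, f] gives [4, 2, 2, 1, 3, 2]; set D = diag(4, 2, 2, 1, 3, 2) and form L = D - A. The multiplicity of 0 as a Laplacian eigenvalue equals the number of connected components. The eigenvalues sum to 14, which equals trace(L) = 2|E|.

[0, 0.6314, 1.4738, 3, 3.7877, 5.1071]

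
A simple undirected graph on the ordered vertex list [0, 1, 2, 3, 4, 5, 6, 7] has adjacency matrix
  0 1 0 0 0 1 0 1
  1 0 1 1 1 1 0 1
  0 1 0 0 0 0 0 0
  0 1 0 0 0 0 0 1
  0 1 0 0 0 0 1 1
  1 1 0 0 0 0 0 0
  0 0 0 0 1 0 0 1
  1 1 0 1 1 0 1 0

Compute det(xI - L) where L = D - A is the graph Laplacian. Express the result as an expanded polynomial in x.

With the vertex order [0, 1, 2, 3, 4, 5, 6, 7], the degrees are [3, 6, 1, 2, 3, 2, 2, 5], giving D = diag(3, 6, 1, 2, 3, 2, 2, 5) and L = D - A. Computing det(xI - L) by cofactor expansion (or equivalently via sum-over-permutations) gives x^8 - 24x^7 + 230x^6 - 1134x^5 + 3093x^4 - 4650x^3 + 3567x^2 - 1080x. The coefficient of x^7 equals -trace(L) = -24, matching the sum of degrees. There is one zero in the spectrum, matching the 1 component.

x^8 - 24x^7 + 230x^6 - 1134x^5 + 3093x^4 - 4650x^3 + 3567x^2 - 1080x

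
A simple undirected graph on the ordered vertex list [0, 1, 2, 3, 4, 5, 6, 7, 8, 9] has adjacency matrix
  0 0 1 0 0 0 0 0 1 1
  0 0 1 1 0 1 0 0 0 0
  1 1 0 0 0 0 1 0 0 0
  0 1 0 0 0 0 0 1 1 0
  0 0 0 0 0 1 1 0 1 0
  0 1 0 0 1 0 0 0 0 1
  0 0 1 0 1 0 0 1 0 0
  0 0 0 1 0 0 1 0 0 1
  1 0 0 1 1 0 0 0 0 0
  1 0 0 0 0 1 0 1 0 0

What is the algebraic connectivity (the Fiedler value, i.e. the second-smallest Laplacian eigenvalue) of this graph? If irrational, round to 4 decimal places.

2

Each diagonal entry of L is the vertex degree and each off-diagonal entry is -1 where an edge is present, 0 otherwise; in the order [0, 1, 2, 3, 4, 5, 6, 7, 8, 9] the diagonal is [3, 3, 3, 3, 3, 3, 3, 3, 3, 3]. The sorted Laplacian eigenvalues are [0, 2, 2, 2, 2, 2, 5, 5, 5, 5]; the algebraic connectivity is the second entry, 2.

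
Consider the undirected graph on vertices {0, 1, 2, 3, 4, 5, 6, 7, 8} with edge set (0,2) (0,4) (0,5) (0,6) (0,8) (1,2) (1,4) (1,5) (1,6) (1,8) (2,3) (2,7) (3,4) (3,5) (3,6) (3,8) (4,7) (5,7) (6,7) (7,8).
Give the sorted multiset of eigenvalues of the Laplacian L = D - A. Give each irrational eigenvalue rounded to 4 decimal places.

[0, 4, 4, 4, 4, 5, 5, 5, 9]

Reading degrees in the order [0, 1, 2, 3, 4, 5, 6, 7, 8] gives [5, 5, 4, 5, 4, 4, 4, 5, 4]; set D = diag(5, 5, 4, 5, 4, 4, 4, 5, 4) and form L = D - A. L is symmetric positive semidefinite, so every eigenvalue is real and nonnegative. The eigenvalues sum to 40, which equals trace(L) = 2|E|.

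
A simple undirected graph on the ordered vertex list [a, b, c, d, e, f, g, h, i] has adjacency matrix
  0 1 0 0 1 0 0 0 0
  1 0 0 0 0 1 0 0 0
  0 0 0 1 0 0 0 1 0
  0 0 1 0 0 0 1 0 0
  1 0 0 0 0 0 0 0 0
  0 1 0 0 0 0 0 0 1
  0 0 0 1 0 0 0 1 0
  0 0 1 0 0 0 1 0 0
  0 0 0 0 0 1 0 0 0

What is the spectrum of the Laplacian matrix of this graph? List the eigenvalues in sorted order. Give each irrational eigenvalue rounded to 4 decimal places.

Reading degrees in the order [a, b, c, d, e, f, g, h, i] gives [2, 2, 2, 2, 1, 2, 2, 2, 1]; set D = diag(2, 2, 2, 2, 1, 2, 2, 2, 1) and form L = D - A. L is symmetric positive semidefinite, so every eigenvalue is real and nonnegative. The 2 zero eigenvalues correspond to the 2 connected components. The eigenvalues sum to 16, which equals trace(L) = 2|E|.

[0, 0, 0.3820, 1.3820, 2, 2, 2.6180, 3.6180, 4]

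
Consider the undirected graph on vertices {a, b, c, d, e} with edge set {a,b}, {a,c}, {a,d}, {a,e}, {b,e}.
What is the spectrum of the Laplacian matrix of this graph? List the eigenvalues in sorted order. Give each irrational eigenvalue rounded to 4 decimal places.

Reading degrees in the order [a, b, c, d, e] gives [4, 2, 1, 1, 2]; set D = diag(4, 2, 1, 1, 2) and form L = D - A. Since every row of L sums to 0, the all-ones vector is in the kernel and 0 is an eigenvalue. The single zero eigenvalue shows the graph is connected. The eigenvalues sum to 10, which equals trace(L) = 2|E|.

[0, 1, 1, 3, 5]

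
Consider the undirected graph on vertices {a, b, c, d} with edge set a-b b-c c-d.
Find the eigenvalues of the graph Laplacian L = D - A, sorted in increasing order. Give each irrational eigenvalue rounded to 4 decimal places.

[0, 0.5858, 2, 3.4142]

Reading degrees in the order [a, b, c, d] gives [1, 2, 2, 1]; set D = diag(1, 2, 2, 1) and form L = D - A. Diagonalising L (or applying a numerical eigensolver to the 4x4 matrix) gives the spectrum above. The single zero eigenvalue shows the graph is connected. There is one zero in the spectrum, matching the 1 component.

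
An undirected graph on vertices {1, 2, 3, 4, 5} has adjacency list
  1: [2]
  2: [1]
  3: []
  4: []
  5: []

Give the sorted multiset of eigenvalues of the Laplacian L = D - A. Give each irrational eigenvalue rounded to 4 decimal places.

Reading degrees in the order [1, 2, 3, 4, 5] gives [1, 1, 0, 0, 0]; set D = diag(1, 1, 0, 0, 0) and form L = D - A. Diagonalising L (or applying a numerical eigensolver to the 5x5 matrix) gives the spectrum above. The 4 zero eigenvalues correspond to the 4 connected components. The largest eigenvalue, 2, is at most the vertex count 5. The eigenvalues sum to 2, which equals trace(L) = 2|E|.

[0, 0, 0, 0, 2]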